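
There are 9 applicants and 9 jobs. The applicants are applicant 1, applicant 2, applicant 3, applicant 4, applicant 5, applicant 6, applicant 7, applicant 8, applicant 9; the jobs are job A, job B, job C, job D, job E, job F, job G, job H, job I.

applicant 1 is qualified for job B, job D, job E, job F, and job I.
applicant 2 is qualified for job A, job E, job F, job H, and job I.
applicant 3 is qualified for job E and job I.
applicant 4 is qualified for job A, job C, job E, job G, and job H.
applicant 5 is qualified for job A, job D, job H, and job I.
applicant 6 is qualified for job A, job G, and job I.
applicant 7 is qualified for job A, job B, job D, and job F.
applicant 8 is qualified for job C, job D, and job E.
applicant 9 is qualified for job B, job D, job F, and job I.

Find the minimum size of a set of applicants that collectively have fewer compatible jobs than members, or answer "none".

none

A matching saturating every applicant exists, for instance applicant 1→job D, applicant 2→job H, applicant 3→job I, applicant 4→job C, applicant 5→job A, applicant 6→job G, applicant 7→job B, applicant 8→job E, applicant 9→job F.
By Hall's marriage theorem, this means |N(S)| ≥ |S| for every subset S, so no violating subset exists.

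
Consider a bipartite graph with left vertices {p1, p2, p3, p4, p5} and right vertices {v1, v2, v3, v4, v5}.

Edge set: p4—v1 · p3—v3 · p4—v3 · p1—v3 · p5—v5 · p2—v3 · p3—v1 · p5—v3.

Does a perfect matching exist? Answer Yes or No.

No

The set {p1, p2, p3, p4} has only 2 neighbours ({v1, v3}), so by Hall's theorem at most 3 of the 5 left vertices can be matched.
Hence no matching covers every left vertex.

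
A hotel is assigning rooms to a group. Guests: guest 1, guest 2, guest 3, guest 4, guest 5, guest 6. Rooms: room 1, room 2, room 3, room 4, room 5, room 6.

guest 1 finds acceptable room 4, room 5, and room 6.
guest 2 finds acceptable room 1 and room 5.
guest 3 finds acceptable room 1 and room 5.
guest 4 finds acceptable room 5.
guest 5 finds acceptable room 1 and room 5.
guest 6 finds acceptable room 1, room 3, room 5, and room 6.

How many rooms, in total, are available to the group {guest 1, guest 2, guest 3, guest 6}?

The union of neighbours of {guest 1, guest 2, guest 3, guest 6} is {room 1, room 3, room 4, room 5, room 6}, which has 5 elements.
Since |N(S)| = 5 ≥ |S| = 4, Hall's condition holds for this subset.

5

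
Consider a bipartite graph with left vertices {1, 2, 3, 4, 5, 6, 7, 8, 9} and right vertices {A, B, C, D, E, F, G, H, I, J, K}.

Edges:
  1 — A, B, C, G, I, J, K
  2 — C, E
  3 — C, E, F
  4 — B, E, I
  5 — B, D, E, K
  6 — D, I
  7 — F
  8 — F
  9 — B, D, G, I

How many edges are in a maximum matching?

For example, pair 1-J, 2-C, 3-E, 4-I, 5-K, 6-D, 7-F, 9-B.
The set {7, 8} has only 1 neighbour ({F}), so by Hall's theorem at most 8 of the 9 left vertices can be matched.

8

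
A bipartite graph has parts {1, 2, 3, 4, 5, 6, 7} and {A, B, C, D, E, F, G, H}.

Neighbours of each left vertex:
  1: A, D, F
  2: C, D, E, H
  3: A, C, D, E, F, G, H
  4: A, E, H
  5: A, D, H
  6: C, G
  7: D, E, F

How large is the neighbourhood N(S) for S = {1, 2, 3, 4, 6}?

The union of neighbours of {1, 2, 3, 4, 6} is {A, C, D, E, F, G, H}, which has 7 elements.
Since |N(S)| = 7 ≥ |S| = 5, Hall's condition holds for this subset.

7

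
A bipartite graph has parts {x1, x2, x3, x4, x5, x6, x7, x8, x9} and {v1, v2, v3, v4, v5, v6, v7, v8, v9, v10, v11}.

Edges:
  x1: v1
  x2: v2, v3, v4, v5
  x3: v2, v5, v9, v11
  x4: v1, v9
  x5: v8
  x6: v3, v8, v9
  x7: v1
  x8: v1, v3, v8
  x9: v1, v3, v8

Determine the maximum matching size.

6

One maximum matching: x1→v1, x2→v4, x3→v2, x4→v9, x5→v8, x6→v3.
The set {x1, x4, x5, x6, x7, x8, x9} has only 4 neighbours ({v1, v3, v8, v9}), so by Hall's theorem at most 6 of the 9 left vertices can be matched.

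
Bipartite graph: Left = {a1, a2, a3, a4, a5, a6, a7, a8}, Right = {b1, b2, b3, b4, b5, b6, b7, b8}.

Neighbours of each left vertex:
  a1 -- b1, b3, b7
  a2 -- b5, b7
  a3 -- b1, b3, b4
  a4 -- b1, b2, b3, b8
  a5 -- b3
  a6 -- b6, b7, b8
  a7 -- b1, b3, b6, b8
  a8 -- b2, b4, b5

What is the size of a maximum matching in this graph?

8

For example, pair a1-b1, a2-b7, a3-b4, a4-b2, a5-b3, a6-b6, a7-b8, a8-b5.
All 8 left vertices are matched, so no larger matching exists.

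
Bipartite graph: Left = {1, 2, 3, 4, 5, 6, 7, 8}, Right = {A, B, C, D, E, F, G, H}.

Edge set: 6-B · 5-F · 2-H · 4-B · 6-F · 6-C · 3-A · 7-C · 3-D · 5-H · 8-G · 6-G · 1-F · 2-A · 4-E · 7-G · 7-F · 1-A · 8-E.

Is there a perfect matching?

A valid assignment of size 8: 1–A, 2–H, 3–D, 4–B, 5–F, 6–C, 7–G, 8–E.
All 8 left vertices are covered.

Yes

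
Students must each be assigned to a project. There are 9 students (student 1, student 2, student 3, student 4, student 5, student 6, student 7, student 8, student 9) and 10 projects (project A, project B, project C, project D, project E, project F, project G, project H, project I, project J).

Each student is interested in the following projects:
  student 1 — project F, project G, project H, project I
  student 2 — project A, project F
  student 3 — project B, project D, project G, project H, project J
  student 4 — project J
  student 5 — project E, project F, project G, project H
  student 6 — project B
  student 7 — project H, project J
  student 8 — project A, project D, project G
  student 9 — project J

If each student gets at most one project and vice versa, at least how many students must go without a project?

For example, pair student 1-project I, student 2-project F, student 3-project G, student 4-project J, student 5-project E, student 6-project B, student 7-project H, student 8-project A.
The set {student 4, student 9} has only 1 neighbour ({project J}), so by Hall's theorem at most 8 of the 9 students can be matched.
That matches 8 of the 9, leaving 1 unmatched; no matching can do better.

1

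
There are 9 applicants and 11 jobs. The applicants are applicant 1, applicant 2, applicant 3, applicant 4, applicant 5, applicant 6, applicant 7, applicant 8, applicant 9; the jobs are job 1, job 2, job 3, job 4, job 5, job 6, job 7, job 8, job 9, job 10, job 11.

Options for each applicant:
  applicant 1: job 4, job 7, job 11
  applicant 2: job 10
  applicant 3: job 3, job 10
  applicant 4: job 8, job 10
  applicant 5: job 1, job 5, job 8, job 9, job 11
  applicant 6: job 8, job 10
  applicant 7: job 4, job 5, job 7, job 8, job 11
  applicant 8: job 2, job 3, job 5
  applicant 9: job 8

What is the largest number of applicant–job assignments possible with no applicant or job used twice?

7

For example, pair applicant 1-job 4, applicant 2-job 10, applicant 3-job 3, applicant 4-job 8, applicant 5-job 9, applicant 7-job 5, applicant 8-job 2.
The set {applicant 2, applicant 4, applicant 6, applicant 9} has only 2 neighbours ({job 10, job 8}), so by Hall's theorem at most 7 of the 9 applicants can be matched.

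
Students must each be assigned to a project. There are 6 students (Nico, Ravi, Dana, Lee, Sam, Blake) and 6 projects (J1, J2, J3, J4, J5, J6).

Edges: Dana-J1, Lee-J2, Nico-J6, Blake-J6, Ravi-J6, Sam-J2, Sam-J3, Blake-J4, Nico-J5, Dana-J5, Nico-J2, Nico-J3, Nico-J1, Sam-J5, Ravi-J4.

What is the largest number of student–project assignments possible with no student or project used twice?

6

For example, pair Nico-J1, Ravi-J4, Dana-J5, Lee-J2, Sam-J3, Blake-J6.
All 6 students are matched, so no larger matching exists.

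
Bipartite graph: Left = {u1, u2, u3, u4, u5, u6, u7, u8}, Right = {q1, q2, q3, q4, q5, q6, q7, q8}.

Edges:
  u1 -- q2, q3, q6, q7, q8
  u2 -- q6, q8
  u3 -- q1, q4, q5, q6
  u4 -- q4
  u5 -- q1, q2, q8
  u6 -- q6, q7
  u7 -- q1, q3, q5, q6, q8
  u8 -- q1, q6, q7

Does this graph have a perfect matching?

Yes

A valid assignment of size 8: u1-q3, u2-q8, u3-q5, u4-q4, u5-q2, u6-q7, u7-q1, u8-q6.
Every left vertex is matched, so this is a perfect matching.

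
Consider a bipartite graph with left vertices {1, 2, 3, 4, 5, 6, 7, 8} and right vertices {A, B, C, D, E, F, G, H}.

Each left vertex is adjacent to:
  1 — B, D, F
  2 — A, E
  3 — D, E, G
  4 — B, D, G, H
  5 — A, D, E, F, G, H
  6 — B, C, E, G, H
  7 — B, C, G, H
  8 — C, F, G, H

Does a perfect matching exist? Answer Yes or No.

A valid assignment of size 8: 1-B, 2-A, 3-D, 4-G, 5-H, 6-E, 7-C, 8-F.
Every left vertex is matched, so this is a perfect matching.

Yes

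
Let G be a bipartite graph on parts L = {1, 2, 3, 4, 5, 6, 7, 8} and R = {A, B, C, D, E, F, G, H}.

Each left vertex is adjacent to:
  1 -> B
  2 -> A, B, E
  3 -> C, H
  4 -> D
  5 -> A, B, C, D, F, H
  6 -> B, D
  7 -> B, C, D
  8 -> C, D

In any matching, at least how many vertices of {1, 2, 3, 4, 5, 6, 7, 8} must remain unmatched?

2

A valid assignment of size 6: 1-B, 2-E, 3-H, 4-D, 5-A, 7-C.
The set {1, 4, 6, 7, 8} has only 3 neighbours ({B, C, D}), so by Hall's theorem at most 6 of the 8 left vertices can be matched.
That matches 6 of the 8, leaving 2 unmatched; no matching can do better.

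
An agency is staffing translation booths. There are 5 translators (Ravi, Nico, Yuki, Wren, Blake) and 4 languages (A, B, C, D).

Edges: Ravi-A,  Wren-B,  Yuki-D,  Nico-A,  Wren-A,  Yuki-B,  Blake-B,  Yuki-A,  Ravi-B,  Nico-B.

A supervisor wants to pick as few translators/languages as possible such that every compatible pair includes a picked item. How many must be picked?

A maximum matching has 3 edges (e.g. Ravi–A, Nico–B, Yuki–D).
By König's theorem the minimum vertex cover has the same size. One such cover is {Yuki, A, B}.

3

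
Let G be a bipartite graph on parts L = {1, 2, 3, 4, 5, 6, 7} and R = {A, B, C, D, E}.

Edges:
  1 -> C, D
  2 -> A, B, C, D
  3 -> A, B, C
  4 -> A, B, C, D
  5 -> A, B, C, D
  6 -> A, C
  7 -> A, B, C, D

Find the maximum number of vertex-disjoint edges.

4

One maximum matching: 1–D, 2–A, 3–C, 4–B.
The set {1, 2, 3, 4, 5, 6, 7} has only 4 neighbours ({A, B, C, D}), so by Hall's theorem at most 4 of the 7 left vertices can be matched.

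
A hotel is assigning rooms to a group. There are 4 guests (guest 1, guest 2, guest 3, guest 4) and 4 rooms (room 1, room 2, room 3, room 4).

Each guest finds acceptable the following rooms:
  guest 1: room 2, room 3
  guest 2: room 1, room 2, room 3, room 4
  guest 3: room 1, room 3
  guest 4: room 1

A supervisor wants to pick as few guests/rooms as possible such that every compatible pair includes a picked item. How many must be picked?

A maximum matching has 4 edges (e.g. guest 1–room 2, guest 2–room 4, guest 3–room 3, guest 4–room 1).
By König's theorem the minimum vertex cover has the same size. One such cover is {guest 1, guest 2, guest 3, guest 4}.

4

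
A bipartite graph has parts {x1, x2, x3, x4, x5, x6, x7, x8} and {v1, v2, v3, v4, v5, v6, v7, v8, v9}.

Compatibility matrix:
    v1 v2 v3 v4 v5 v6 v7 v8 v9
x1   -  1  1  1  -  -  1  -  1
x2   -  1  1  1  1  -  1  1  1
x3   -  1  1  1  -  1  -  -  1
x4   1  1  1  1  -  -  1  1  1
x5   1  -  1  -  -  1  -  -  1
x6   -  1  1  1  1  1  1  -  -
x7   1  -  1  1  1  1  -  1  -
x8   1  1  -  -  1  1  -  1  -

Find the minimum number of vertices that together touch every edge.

8

A maximum matching has 8 edges (e.g. x1–v7, x2–v8, x3–v9, x4–v4, x5–v1, x6–v3, x7–v6, x8–v2).
By König's theorem the minimum vertex cover has the same size. One such cover is {x1, x2, x3, x4, x5, x6, x7, x8}.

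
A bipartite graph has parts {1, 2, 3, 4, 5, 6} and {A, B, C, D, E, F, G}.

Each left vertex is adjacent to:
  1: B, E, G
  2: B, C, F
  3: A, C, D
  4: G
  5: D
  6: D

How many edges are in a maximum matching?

5

A valid assignment of size 5: 1→E, 2→B, 3→C, 4→G, 5→D.
The set {5, 6} has only 1 neighbour ({D}), so by Hall's theorem at most 5 of the 6 left vertices can be matched.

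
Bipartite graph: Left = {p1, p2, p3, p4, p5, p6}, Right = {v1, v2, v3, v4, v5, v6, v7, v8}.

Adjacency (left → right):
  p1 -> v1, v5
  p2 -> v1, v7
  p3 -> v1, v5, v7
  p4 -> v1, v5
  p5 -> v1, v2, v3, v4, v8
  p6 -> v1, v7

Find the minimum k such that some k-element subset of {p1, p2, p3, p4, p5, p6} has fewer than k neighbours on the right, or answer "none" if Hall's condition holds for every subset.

Take S = {p1, p2, p3, p4}. Its neighbourhood is {v1, v5, v7}, so |N(S)| = 3 < |S| = 4.
Every subset of size less than 4 has at least as many neighbours as members, so 4 is the minimum.

4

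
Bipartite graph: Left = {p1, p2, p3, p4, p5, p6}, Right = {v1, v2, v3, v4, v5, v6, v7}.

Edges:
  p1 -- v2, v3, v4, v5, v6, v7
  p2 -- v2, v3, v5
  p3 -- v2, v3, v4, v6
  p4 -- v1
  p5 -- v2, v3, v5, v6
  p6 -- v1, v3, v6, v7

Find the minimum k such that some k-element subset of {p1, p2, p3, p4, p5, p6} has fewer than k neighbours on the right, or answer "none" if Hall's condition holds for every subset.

none

A matching saturating every left vertex exists, for instance p1→v4, p2→v5, p3→v2, p4→v1, p5→v3, p6→v6.
By Hall's marriage theorem, this means |N(S)| ≥ |S| for every subset S, so no violating subset exists.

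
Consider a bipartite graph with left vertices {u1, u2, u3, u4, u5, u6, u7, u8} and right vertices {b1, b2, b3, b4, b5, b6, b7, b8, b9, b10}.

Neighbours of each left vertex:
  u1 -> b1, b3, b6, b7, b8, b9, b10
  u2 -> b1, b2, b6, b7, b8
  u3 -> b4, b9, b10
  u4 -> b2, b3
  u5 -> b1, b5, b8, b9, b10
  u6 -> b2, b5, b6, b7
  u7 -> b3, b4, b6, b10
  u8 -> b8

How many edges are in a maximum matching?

8

One maximum matching: u1-b7, u2-b6, u3-b4, u4-b2, u5-b1, u6-b5, u7-b3, u8-b8.
All 8 left vertices are matched, so no larger matching exists.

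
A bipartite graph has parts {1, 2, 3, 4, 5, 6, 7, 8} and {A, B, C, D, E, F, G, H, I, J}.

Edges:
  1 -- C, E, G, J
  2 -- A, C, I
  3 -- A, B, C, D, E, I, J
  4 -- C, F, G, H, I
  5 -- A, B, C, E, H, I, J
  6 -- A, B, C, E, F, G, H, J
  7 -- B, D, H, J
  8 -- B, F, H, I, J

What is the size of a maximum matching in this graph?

8

For example, pair 1-C, 2-I, 3-E, 4-H, 5-A, 6-G, 7-B, 8-J.
All 8 left vertices are matched, so no larger matching exists.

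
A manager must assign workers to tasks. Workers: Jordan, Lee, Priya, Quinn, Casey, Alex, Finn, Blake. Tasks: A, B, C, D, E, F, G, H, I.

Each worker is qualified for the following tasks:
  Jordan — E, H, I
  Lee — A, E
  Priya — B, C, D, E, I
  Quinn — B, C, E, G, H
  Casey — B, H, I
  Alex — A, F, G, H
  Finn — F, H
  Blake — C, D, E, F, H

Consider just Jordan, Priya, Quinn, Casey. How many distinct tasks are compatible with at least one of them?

7

The union of neighbours of {Jordan, Priya, Quinn, Casey} is {B, C, D, E, G, H, I}, which has 7 elements.
Since |N(S)| = 7 ≥ |S| = 4, Hall's condition holds for this subset.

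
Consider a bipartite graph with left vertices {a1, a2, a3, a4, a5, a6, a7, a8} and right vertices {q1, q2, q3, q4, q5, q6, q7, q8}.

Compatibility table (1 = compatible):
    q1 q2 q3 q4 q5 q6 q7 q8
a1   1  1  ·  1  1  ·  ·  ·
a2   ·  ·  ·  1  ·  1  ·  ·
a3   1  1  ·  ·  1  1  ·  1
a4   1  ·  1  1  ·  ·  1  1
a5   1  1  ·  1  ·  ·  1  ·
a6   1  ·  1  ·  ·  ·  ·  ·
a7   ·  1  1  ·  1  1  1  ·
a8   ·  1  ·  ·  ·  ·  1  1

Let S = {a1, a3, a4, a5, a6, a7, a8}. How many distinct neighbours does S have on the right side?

The union of neighbours of {a1, a3, a4, a5, a6, a7, a8} is {q1, q2, q3, q4, q5, q6, q7, q8}, which has 8 elements.
Since |N(S)| = 8 ≥ |S| = 7, Hall's condition holds for this subset.

8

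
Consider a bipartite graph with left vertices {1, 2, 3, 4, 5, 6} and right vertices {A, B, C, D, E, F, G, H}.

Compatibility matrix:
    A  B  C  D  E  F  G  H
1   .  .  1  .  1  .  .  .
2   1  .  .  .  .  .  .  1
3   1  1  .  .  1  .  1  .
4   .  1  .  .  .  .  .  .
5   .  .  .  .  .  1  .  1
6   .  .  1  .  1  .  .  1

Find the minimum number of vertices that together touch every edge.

6

The 6 edges 1–C, 2–H, 3–G, 4–B, 5–F, 6–E form a matching, so any vertex cover needs at least 6 vertices (one per matched edge).
Conversely {1, 2, 3, 4, 5, 6} meets every edge and has exactly 6 vertices, so 6 is optimal.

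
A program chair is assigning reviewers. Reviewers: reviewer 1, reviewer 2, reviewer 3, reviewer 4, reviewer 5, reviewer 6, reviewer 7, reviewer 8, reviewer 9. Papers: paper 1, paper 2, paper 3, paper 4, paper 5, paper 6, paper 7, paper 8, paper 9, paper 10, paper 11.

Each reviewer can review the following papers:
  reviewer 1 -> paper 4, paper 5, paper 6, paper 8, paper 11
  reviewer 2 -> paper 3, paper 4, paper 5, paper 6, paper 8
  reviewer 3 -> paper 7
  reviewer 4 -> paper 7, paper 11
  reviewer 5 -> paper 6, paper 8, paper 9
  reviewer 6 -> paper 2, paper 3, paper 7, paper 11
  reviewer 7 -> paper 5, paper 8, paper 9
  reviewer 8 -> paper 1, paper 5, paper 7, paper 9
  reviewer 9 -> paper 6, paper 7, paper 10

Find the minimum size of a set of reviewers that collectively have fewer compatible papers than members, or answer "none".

none

A matching saturating every reviewer exists, for instance reviewer 1→paper 4, reviewer 2→paper 3, reviewer 3→paper 7, reviewer 4→paper 11, reviewer 5→paper 8, reviewer 6→paper 2, reviewer 7→paper 5, reviewer 8→paper 1, reviewer 9→paper 6.
By Hall's marriage theorem, this means |N(S)| ≥ |S| for every subset S, so no violating subset exists.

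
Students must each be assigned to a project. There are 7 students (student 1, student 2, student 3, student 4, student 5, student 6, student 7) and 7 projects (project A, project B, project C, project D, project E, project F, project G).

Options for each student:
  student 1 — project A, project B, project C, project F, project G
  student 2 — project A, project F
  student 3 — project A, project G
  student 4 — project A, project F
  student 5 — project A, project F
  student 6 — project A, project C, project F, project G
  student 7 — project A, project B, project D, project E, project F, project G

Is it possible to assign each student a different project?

No

The set {student 2, student 4, student 5} has only 2 neighbours ({project A, project F}), so by Hall's theorem at most 6 of the 7 students can be matched.
Hence no matching covers every student.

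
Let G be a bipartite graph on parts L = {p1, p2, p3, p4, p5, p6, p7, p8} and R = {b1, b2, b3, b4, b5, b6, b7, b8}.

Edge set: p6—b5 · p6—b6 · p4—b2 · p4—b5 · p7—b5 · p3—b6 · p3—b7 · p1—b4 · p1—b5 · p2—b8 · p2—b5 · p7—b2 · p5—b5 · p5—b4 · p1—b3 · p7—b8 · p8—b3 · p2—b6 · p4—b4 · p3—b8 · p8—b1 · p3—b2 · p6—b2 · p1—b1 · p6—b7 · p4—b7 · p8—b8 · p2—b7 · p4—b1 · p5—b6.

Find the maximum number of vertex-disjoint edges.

8

One maximum matching: p1→b4, p2→b7, p3→b6, p4→b1, p5→b5, p6→b2, p7→b8, p8→b3.
All 8 left vertices are matched, so no larger matching exists.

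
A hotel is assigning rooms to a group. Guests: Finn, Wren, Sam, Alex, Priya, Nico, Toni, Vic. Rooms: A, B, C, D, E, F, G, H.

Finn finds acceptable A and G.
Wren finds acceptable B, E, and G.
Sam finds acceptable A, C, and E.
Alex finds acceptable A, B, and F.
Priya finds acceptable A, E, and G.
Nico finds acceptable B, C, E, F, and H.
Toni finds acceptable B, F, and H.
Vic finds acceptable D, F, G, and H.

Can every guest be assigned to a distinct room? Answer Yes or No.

One maximum matching: Finn-A, Wren-E, Sam-C, Alex-F, Priya-G, Nico-H, Toni-B, Vic-D.
All 8 guests are covered.

Yes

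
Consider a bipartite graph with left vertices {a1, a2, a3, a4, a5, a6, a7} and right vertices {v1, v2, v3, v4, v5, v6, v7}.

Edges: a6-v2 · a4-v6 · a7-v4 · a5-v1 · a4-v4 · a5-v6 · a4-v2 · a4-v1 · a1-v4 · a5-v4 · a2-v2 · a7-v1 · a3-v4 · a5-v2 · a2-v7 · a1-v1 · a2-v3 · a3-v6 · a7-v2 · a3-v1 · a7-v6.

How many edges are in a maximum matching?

5

A valid assignment of size 5: a1→v4, a2→v7, a3→v6, a4→v1, a5→v2.
The set {a1, a3, a4, a5, a6, a7} has only 4 neighbours ({v1, v2, v4, v6}), so by Hall's theorem at most 5 of the 7 left vertices can be matched.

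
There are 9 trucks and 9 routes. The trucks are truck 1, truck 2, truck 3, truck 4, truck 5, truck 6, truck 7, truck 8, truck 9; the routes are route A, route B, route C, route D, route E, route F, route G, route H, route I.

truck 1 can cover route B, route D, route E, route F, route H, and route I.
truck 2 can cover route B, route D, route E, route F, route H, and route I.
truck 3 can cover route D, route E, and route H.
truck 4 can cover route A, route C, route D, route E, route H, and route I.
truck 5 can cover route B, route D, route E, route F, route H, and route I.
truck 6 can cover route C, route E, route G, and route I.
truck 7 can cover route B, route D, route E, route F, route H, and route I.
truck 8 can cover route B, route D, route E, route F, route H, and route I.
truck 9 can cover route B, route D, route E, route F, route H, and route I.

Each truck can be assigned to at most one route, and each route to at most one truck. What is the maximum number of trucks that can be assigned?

One maximum matching: truck 1→route F, truck 2→route B, truck 3→route D, truck 4→route C, truck 5→route I, truck 6→route G, truck 7→route H, truck 8→route E.
The set {truck 1, truck 2, truck 3, truck 5, truck 7, truck 8, truck 9} has only 6 neighbours ({route B, route D, route E, route F, route H, route I}), so by Hall's theorem at most 8 of the 9 trucks can be matched.

8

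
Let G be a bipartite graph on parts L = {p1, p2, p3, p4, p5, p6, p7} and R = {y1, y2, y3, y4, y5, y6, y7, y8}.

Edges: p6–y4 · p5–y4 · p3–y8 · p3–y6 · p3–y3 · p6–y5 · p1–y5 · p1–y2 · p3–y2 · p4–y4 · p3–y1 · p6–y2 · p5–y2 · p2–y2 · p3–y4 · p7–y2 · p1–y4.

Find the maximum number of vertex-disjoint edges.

4

For example, pair p1→y5, p2→y2, p3→y6, p4→y4.
The set {p1, p2, p4, p5, p6, p7} has only 3 neighbours ({y2, y4, y5}), so by Hall's theorem at most 4 of the 7 left vertices can be matched.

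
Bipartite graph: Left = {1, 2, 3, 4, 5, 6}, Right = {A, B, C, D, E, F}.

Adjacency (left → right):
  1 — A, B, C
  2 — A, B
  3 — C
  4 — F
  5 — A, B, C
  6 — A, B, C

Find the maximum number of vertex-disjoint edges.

For example, pair 1-B, 2-A, 3-C, 4-F.
The set {1, 2, 3, 5, 6} has only 3 neighbours ({A, B, C}), so by Hall's theorem at most 4 of the 6 left vertices can be matched.

4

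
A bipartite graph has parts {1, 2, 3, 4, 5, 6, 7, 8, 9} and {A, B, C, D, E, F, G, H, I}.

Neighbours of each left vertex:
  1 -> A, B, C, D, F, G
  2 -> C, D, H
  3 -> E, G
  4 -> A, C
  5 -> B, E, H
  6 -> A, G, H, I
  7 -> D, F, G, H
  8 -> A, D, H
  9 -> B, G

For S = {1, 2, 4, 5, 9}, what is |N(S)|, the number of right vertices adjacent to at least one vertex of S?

8

The union of neighbours of {1, 2, 4, 5, 9} is {A, B, C, D, E, F, G, H}, which has 8 elements.
Since |N(S)| = 8 ≥ |S| = 5, Hall's condition holds for this subset.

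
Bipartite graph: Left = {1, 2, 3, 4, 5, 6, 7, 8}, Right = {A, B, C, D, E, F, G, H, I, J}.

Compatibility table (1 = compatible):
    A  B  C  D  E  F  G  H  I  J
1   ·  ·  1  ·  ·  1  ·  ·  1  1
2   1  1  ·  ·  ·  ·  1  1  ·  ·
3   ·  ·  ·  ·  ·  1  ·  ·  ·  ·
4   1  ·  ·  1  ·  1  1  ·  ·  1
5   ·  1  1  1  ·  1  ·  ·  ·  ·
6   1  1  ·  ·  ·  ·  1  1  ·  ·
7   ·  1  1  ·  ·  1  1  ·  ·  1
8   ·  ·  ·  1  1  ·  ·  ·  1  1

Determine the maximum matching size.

A valid assignment of size 8: 1-C, 2-H, 3-F, 4-A, 5-B, 6-G, 7-J, 8-E.
All 8 left vertices are matched, so no larger matching exists.

8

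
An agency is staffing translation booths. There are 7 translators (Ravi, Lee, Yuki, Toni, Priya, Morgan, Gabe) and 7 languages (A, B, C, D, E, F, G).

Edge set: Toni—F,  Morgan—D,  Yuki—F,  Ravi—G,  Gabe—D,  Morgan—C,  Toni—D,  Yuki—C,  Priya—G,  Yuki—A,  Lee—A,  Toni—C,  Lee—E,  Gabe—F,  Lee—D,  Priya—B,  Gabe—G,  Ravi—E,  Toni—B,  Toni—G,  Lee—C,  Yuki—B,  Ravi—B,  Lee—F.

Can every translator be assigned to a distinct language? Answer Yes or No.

Yes

One maximum matching: Ravi-E, Lee-A, Yuki-B, Toni-D, Priya-G, Morgan-C, Gabe-F.
All 7 translators are covered.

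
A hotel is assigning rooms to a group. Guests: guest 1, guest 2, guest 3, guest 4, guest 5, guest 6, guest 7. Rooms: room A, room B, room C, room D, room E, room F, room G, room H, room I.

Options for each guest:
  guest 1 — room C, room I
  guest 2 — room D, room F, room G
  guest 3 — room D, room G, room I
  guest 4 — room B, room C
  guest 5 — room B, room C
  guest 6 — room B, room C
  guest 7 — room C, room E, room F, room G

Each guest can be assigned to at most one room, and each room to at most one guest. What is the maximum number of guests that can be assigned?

6

One maximum matching: guest 1→room I, guest 2→room F, guest 3→room D, guest 4→room C, guest 5→room B, guest 7→room G.
The set {guest 4, guest 5, guest 6} has only 2 neighbours ({room B, room C}), so by Hall's theorem at most 6 of the 7 guests can be matched.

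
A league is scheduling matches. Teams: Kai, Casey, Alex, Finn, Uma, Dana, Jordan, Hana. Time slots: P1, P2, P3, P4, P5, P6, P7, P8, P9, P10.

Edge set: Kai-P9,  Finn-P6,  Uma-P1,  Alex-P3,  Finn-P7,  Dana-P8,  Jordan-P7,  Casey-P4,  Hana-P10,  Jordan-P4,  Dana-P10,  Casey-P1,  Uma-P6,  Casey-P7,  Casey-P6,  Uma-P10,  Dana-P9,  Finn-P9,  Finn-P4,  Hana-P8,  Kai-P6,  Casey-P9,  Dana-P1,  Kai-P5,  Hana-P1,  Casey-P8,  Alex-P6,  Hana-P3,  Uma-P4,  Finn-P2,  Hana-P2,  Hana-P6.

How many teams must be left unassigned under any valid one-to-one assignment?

0

For example, pair Kai→P9, Casey→P7, Alex→P3, Finn→P2, Uma→P6, Dana→P10, Jordan→P4, Hana→P1.
All 8 teams are matched, so no larger matching exists.
That matches 8 of the 8, leaving 0 unmatched; no matching can do better.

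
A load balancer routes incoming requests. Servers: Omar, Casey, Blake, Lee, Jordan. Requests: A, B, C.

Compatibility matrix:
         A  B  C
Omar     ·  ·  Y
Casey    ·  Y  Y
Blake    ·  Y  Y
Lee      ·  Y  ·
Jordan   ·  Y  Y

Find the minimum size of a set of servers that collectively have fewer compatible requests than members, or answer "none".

Take S = {Omar, Casey, Blake}. Its neighbourhood is {B, C}, so |N(S)| = 2 < |S| = 3.
Every subset of size less than 3 has at least as many neighbours as members, so 3 is the minimum.

3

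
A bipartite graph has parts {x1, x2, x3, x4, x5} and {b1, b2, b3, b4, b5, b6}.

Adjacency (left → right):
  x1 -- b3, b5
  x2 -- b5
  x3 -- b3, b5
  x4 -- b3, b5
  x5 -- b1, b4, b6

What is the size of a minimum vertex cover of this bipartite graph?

3

{x5, b3, b5} is a vertex cover of size 3: every edge has an endpoint in this set.
No smaller cover exists because x1–b3, x2–b5, x5–b6 is a matching of size 3, and a cover must include an endpoint of each of these disjoint edges (König's theorem).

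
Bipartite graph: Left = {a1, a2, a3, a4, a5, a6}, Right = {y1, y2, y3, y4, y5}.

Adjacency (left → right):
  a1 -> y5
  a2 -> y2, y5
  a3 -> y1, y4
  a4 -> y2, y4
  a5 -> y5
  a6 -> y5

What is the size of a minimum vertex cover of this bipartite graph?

The 4 edges a1–y5, a2–y2, a3–y1, a4–y4 form a matching, so any vertex cover needs at least 4 vertices (one per matched edge).
Conversely {a2, a3, a4, y5} meets every edge and has exactly 4 vertices, so 4 is optimal.

4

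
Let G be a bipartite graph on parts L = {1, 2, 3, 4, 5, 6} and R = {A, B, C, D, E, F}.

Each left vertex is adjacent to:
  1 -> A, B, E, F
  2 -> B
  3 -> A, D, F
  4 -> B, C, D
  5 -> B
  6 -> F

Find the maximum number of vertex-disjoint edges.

One maximum matching: 1-E, 2-B, 3-D, 4-C, 6-F.
The set {2, 5} has only 1 neighbour ({B}), so by Hall's theorem at most 5 of the 6 left vertices can be matched.

5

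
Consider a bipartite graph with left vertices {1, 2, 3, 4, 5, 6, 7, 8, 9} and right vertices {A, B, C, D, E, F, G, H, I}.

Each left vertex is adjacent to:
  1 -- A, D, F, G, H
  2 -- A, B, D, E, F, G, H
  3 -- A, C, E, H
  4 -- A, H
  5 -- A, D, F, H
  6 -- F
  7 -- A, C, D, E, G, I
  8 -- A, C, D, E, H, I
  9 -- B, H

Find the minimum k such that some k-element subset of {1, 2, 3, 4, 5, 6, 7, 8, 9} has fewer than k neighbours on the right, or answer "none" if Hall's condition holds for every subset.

A matching saturating every left vertex exists, for instance 1→A, 2→G, 3→C, 4→H, 5→D, 6→F, 7→I, 8→E, 9→B.
By Hall's marriage theorem, this means |N(S)| ≥ |S| for every subset S, so no violating subset exists.

none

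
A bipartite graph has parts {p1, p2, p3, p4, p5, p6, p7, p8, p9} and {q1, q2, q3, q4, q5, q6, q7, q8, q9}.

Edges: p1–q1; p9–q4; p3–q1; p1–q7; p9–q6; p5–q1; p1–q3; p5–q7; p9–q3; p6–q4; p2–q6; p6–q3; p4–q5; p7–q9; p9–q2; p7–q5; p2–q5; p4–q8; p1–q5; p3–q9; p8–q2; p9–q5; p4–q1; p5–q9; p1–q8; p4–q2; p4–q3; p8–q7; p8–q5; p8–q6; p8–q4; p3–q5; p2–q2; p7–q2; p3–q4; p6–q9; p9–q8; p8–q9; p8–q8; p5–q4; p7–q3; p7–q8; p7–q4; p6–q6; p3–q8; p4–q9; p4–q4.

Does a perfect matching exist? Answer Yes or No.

Yes

One maximum matching: p1→q3, p2→q5, p3→q8, p4→q2, p5→q1, p6→q4, p7→q9, p8→q7, p9→q6.
Every left vertex is matched, so this is a perfect matching.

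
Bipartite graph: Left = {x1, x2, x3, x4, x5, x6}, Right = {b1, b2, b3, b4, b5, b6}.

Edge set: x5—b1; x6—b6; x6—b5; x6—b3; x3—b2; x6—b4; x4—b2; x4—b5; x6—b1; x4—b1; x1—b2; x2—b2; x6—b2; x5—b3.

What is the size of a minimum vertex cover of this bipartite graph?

4

The 4 edges x1–b2, x4–b5, x5–b3, x6–b1 form a matching, so any vertex cover needs at least 4 vertices (one per matched edge).
Conversely {x4, x5, x6, b2} meets every edge and has exactly 4 vertices, so 4 is optimal.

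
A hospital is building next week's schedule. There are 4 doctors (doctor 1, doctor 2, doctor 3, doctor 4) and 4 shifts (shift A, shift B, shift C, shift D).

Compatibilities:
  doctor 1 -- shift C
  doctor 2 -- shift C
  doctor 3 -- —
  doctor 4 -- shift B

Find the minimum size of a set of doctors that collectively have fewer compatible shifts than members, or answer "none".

Take S = {doctor 3}. Its neighbourhood is {}, so |N(S)| = 0 < |S| = 1.

1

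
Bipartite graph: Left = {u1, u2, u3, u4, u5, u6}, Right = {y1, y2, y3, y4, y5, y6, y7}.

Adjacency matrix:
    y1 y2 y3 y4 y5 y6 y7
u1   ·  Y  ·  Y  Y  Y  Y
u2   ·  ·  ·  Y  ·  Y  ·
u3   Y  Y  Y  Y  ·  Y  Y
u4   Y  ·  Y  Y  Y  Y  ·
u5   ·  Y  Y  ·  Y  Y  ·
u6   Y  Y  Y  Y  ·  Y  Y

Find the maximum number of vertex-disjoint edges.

For example, pair u1–y7, u2–y4, u3–y1, u4–y3, u5–y2, u6–y6.
All 6 left vertices are matched, so no larger matching exists.

6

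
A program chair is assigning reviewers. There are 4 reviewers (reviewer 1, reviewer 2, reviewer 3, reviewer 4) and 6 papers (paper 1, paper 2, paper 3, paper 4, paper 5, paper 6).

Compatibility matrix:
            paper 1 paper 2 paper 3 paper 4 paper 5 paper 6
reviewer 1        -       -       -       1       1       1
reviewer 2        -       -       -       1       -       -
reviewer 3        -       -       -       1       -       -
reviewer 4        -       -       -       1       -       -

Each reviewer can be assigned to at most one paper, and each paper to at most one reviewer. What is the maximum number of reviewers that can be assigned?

2

One maximum matching: reviewer 1-paper 6, reviewer 2-paper 4.
The set {reviewer 2, reviewer 3, reviewer 4} has only 1 neighbour ({paper 4}), so by Hall's theorem at most 2 of the 4 reviewers can be matched.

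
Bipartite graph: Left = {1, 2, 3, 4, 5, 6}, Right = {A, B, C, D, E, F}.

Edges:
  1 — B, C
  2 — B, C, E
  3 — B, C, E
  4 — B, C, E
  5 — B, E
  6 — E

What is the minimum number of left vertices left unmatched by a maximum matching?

3

A valid assignment of size 3: 1→C, 2→E, 3→B.
The set {1, 2, 3, 4, 5, 6} has only 3 neighbours ({B, C, E}), so by Hall's theorem at most 3 of the 6 left vertices can be matched.
That matches 3 of the 6, leaving 3 unmatched; no matching can do better.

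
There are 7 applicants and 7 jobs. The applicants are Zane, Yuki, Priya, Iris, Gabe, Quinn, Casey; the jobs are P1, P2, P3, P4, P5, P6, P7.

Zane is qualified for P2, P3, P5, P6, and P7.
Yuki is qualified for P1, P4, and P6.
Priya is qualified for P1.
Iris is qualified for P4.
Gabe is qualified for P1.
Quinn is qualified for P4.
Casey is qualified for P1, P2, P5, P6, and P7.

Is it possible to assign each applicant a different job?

No

The set {Priya, Iris, Gabe, Quinn} has only 2 neighbours ({P1, P4}), so by Hall's theorem at most 5 of the 7 applicants can be matched.
Hence no matching covers every applicant.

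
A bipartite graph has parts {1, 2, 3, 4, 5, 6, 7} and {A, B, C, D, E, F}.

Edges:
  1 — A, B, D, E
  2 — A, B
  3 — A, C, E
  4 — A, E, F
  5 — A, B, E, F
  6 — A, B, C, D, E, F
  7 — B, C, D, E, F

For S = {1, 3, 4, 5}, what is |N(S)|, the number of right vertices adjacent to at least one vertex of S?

6

The union of neighbours of {1, 3, 4, 5} is {A, B, C, D, E, F}, which has 6 elements.
Since |N(S)| = 6 ≥ |S| = 4, Hall's condition holds for this subset.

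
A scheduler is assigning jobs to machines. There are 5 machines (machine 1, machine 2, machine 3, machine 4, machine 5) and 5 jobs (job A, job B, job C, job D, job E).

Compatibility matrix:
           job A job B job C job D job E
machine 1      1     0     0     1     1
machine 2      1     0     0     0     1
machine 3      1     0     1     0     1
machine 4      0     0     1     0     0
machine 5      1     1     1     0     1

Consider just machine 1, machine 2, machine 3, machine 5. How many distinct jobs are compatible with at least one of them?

The union of neighbours of {machine 1, machine 2, machine 3, machine 5} is {job A, job B, job C, job D, job E}, which has 5 elements.
Since |N(S)| = 5 ≥ |S| = 4, Hall's condition holds for this subset.

5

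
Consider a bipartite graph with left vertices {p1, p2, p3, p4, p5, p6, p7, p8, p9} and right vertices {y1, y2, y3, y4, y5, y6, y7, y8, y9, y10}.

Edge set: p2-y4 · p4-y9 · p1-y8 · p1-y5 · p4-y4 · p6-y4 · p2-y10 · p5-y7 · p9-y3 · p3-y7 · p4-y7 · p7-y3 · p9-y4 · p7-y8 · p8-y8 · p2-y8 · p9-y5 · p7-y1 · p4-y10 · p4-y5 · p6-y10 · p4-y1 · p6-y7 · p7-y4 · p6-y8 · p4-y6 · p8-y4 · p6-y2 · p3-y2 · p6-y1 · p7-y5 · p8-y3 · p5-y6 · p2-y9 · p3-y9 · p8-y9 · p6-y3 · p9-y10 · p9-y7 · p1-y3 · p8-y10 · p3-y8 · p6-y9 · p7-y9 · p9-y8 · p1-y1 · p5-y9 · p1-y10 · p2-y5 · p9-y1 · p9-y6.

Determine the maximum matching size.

A valid assignment of size 9: p1→y1, p2→y9, p3→y2, p4→y10, p5→y7, p6→y4, p7→y3, p8→y8, p9→y6.
This saturates every left vertex, so 9 is the maximum.

9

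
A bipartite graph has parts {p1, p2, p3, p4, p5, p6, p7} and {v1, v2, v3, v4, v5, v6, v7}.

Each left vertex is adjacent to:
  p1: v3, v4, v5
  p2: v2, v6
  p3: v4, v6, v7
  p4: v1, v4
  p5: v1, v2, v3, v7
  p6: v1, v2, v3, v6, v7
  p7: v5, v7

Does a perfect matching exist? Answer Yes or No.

A valid assignment of size 7: p1→v5, p2→v2, p3→v6, p4→v4, p5→v1, p6→v3, p7→v7.
Every left vertex is matched, so this is a perfect matching.

Yes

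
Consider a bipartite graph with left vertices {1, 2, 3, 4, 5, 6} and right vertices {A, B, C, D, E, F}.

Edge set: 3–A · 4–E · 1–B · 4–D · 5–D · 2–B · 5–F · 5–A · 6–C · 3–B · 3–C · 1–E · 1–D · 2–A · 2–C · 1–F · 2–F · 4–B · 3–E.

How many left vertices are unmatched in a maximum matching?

0

One maximum matching: 1→D, 2→F, 3→B, 4→E, 5→A, 6→C.
This saturates every left vertex, so 6 is the maximum.
That matches 6 of the 6, leaving 0 unmatched; no matching can do better.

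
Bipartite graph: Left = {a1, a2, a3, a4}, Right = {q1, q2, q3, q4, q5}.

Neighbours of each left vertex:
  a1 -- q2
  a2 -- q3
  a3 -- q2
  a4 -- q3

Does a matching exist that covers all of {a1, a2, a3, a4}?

The set {a1, a2, a3, a4} has only 2 neighbours ({q2, q3}), so by Hall's theorem at most 2 of the 4 left vertices can be matched.
Hence no matching covers every left vertex.

No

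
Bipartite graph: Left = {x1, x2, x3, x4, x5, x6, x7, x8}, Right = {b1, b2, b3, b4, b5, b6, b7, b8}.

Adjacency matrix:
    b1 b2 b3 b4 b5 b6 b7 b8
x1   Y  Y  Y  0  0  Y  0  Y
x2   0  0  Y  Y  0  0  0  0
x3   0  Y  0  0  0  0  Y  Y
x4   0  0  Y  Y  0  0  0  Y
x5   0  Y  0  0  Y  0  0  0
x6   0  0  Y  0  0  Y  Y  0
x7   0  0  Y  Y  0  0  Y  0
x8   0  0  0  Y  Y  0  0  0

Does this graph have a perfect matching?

Yes

One maximum matching: x1–b1, x2–b4, x3–b7, x4–b8, x5–b2, x6–b6, x7–b3, x8–b5.
Every left vertex is matched, so this is a perfect matching.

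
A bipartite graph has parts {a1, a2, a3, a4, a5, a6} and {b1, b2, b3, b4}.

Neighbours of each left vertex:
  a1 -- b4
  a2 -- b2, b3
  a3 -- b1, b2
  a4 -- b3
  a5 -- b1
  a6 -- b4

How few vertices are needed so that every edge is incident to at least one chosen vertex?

A maximum matching has 4 edges (e.g. a1–b4, a2–b2, a3–b1, a4–b3).
By König's theorem the minimum vertex cover has the same size. One such cover is {b1, b2, b3, b4}.

4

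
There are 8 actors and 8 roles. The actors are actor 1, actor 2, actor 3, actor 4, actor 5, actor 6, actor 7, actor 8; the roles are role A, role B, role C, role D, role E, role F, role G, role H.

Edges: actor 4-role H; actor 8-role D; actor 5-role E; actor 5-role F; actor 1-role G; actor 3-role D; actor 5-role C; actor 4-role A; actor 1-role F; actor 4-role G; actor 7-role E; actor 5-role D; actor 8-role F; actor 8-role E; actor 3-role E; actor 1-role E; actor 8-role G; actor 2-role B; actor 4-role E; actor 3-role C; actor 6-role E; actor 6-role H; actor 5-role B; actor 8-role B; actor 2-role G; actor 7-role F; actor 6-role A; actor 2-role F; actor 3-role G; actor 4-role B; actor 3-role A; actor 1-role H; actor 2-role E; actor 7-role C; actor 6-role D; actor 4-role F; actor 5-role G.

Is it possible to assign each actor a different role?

Yes

One maximum matching: actor 1-role H, actor 2-role B, actor 3-role A, actor 4-role F, actor 5-role C, actor 6-role D, actor 7-role E, actor 8-role G.
All 8 actors are covered.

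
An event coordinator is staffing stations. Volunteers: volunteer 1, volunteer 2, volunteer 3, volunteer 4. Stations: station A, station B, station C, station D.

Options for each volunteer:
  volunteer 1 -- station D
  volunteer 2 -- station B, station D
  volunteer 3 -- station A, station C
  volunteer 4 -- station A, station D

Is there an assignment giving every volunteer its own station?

Yes

For example, pair volunteer 1→station D, volunteer 2→station B, volunteer 3→station C, volunteer 4→station A.
Every volunteer is matched, so this is a perfect matching.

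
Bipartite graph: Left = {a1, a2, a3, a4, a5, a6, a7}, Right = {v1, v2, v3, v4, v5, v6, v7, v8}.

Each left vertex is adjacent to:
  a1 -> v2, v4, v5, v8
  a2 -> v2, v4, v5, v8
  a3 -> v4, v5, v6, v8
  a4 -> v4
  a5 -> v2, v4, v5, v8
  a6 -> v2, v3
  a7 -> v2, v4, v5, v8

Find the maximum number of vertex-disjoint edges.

6

A valid assignment of size 6: a1→v5, a2→v8, a3→v6, a4→v4, a5→v2, a6→v3.
The set {a1, a2, a4, a5, a7} has only 4 neighbours ({v2, v4, v5, v8}), so by Hall's theorem at most 6 of the 7 left vertices can be matched.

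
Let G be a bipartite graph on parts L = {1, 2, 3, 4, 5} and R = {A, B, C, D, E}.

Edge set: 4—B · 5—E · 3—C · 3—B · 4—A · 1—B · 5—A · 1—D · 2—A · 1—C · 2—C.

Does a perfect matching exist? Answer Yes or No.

For example, pair 1–D, 2–A, 3–C, 4–B, 5–E.
All 5 left vertices are covered.

Yes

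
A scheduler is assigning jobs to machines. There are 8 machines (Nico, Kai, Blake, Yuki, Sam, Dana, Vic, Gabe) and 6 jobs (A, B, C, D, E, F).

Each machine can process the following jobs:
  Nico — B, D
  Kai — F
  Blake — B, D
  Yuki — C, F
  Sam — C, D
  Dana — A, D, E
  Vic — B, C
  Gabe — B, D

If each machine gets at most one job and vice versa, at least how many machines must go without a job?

One maximum matching: Nico–D, Kai–F, Blake–B, Yuki–C, Dana–E.
The set {Nico, Kai, Blake, Yuki, Sam, Vic, Gabe} has only 4 neighbours ({B, C, D, F}), so by Hall's theorem at most 5 of the 8 machines can be matched.
That matches 5 of the 8, leaving 3 unmatched; no matching can do better.

3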